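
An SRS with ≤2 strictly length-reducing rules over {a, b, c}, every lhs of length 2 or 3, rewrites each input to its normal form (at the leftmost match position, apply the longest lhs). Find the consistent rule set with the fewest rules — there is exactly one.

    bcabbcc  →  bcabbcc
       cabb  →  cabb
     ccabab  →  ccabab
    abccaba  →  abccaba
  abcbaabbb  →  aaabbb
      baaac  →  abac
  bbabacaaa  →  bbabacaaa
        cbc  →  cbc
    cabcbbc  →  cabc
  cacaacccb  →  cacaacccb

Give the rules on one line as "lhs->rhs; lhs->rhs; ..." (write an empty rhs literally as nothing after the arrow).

baa->ab; bcb->

  | bcabbcc
  | cabb
  | ccabab
  | abccaba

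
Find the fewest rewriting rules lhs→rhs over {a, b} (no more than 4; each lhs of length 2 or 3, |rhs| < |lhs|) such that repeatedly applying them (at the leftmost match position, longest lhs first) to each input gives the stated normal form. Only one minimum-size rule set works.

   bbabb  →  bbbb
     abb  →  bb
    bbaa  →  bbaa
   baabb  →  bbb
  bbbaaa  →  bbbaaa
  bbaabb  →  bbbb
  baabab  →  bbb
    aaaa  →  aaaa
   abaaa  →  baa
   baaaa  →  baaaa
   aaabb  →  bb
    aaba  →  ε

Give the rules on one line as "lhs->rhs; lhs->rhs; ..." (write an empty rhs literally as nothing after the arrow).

  | bbabb => bbbb
  | abb => bb
  | bbaa
  | baabb => babb => bbb

ab->; aba->b; abb->bb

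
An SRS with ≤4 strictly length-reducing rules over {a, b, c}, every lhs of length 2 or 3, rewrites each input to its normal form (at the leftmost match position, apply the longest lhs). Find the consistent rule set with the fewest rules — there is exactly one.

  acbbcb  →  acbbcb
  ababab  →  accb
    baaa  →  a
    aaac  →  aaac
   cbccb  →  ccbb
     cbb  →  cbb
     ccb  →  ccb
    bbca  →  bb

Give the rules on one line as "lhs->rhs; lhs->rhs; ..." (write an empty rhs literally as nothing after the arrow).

ba->c; bcc->cb; ca->

  | acbbcb
  | ababab => acbab => accb
  | baaa => caa => a
  | aaac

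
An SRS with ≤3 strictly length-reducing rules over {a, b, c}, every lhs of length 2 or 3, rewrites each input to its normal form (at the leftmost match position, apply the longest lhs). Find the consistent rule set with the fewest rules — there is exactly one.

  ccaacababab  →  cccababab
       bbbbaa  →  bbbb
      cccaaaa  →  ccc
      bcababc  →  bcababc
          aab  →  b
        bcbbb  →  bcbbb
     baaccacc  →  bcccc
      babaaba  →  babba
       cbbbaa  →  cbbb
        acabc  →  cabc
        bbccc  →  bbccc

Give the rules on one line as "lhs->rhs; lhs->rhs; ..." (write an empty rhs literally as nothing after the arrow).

aa->; ac->c

  | ccaacababab => cccababab
  | bbbbaa => bbbb
  | cccaaaa => cccaa => ccc
  | bcababc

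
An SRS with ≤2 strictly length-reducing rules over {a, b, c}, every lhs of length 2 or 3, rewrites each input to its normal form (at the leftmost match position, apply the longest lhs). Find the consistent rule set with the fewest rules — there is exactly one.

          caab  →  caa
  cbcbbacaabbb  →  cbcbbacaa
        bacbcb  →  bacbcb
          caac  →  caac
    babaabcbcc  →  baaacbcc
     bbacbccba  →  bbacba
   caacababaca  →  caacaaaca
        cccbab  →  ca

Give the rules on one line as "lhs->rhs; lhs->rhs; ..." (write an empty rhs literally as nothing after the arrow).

  | caab => caa
  | cbcbbacaabbb => cbcbbacaabb => cbcbbacaab => cbcbbacaa
  | bacbcb
  | caac

ab->a; ccb->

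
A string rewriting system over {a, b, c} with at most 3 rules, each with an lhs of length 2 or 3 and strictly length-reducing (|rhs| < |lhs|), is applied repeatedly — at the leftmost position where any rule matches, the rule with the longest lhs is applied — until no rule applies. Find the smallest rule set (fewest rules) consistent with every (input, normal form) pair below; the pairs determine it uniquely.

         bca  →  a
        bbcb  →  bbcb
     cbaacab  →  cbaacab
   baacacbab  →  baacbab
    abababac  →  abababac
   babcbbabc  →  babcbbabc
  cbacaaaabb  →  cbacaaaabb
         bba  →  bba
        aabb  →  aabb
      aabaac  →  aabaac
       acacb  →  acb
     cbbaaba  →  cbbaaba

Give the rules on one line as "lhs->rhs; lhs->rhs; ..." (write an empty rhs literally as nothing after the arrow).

bca->a; cac->c

  | bca => a
  | bbcb
  | cbaacab
  | baacacbab => baacbab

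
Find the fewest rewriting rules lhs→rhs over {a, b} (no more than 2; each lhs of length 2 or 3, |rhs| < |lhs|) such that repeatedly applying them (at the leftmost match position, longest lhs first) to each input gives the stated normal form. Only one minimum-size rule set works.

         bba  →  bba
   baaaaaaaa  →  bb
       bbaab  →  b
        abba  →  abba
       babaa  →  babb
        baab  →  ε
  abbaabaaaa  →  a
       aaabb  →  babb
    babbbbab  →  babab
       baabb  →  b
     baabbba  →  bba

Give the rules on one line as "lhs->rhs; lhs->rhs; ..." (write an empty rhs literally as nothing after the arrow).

aa->b; bbb->

  | bba
  | baaaaaaaa => bbaaaaaa => bbbaaaa => aaaa => baa => bb
  | bbaab => bbbb => b
  | abba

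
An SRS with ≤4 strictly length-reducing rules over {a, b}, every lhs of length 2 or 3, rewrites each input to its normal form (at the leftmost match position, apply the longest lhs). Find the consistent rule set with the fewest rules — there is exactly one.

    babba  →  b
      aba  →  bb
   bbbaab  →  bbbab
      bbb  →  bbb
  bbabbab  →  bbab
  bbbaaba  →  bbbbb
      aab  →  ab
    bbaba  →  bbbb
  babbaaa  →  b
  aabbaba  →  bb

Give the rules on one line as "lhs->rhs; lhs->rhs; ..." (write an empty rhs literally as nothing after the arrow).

  | babba => baa => b
  | aba => bb
  | bbbaab => bbbab
  | bbb

aa->; aab->ab; aba->bb; abb->a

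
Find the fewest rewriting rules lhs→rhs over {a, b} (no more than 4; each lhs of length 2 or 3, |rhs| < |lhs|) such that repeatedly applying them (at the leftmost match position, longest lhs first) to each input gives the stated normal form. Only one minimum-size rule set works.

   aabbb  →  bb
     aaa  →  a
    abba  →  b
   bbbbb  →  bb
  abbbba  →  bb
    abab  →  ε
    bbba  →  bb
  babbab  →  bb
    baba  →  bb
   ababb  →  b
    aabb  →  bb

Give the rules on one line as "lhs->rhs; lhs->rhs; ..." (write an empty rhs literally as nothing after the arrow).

  | aabbb => bbb => bb
  | aaa => a
  | abba => ba => b
  | bbbbb => bbbb => bbb => bb

aa->; ab->; ba->b; bbb->bb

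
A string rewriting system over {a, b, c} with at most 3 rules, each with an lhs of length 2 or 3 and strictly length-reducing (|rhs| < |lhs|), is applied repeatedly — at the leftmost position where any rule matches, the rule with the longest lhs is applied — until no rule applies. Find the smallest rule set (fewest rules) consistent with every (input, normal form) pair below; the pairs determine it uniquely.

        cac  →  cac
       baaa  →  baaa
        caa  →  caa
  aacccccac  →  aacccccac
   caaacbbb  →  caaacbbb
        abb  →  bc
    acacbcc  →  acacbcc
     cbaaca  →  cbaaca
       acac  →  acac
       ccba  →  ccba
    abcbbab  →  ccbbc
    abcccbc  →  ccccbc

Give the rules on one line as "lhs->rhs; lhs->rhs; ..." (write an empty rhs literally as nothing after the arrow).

  | cac
  | baaa
  | caa
  | aacccccac

ab->c; abb->bc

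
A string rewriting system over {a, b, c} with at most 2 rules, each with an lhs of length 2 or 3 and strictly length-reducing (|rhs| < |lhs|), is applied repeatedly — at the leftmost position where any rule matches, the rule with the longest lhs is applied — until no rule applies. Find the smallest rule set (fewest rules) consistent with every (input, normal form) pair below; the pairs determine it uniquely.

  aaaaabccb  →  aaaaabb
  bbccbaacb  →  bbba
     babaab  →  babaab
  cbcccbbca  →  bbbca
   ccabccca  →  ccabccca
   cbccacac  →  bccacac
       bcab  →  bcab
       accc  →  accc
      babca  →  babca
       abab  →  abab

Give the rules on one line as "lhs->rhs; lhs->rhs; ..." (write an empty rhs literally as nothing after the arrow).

  | aaaaabccb => aaaaabcb => aaaaabb
  | bbccbaacb => bbcbaacb => bbbaacb => bbba
  | babaab
  | cbcccbbca => bcccbbca => bccbbca => bcbbca => bbbca

acb->; cb->b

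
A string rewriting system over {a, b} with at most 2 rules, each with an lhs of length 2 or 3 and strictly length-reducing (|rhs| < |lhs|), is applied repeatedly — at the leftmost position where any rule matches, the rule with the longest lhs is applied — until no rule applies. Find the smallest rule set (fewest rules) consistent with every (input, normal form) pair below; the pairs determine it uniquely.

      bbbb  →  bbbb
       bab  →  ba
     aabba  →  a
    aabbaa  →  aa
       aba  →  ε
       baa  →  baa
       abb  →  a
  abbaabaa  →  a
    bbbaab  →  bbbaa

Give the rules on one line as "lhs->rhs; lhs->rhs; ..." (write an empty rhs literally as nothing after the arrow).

  | bbbb
  | bab => ba
  | aabba => aaba => a
  | aabbaa => aabaa => aa

ab->a; aba->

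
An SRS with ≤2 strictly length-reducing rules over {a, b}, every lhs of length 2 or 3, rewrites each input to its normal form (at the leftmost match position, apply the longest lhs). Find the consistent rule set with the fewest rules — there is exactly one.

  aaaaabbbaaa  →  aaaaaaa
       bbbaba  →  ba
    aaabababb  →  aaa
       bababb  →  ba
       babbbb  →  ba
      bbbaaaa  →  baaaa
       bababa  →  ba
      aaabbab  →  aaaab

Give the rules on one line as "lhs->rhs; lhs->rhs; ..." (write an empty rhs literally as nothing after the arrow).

  | aaaaabbbaaa => aaaaabaaa => aaaaaaa
  | bbbaba => baba => ba
  | aaabababb => aaababb => aaabb => aaa
  | bababb => babb => ba

aba->a; bb->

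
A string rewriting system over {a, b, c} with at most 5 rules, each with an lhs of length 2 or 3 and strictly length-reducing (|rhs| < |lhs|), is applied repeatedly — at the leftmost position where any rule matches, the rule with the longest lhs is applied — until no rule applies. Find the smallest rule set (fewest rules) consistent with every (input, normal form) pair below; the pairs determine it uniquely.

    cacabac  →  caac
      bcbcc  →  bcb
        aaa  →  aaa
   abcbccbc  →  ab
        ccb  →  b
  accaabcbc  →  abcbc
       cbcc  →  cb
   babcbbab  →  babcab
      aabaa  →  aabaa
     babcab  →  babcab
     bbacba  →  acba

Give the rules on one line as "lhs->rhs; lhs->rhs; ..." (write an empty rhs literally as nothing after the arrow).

  | cacabac => cabbac => caac
  | bcbcc => bcb
  | aaa
  | abcbccbc => abcbbc => abcc => ab

aca->ab; bb->; cc->; cca->cc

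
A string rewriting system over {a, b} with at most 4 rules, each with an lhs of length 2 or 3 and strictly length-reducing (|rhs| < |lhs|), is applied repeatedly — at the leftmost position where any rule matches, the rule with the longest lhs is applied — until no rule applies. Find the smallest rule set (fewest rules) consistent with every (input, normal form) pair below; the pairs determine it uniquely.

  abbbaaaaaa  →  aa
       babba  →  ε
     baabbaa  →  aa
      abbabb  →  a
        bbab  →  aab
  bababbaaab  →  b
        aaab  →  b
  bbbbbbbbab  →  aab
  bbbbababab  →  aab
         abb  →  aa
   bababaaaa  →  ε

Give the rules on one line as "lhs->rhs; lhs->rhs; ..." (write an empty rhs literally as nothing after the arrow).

  | abbbaaaaaa => aabaaaaaa => aaaaaaaa => aaaaa => aa
  | babba => abba => aaa => ε
  | baabbaa => aabbaa => aaaaa => aa
  | abbabb => aaabb => bb => a

aaa->; ba->a; bb->a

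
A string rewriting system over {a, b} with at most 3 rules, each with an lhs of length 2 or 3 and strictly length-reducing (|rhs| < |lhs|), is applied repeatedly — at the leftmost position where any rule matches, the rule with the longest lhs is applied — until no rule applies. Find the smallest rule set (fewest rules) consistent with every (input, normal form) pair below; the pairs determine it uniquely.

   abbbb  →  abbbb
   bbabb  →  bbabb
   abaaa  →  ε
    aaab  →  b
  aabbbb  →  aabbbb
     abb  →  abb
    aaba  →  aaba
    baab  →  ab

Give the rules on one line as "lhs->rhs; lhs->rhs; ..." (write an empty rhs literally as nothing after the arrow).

  | abbbb
  | bbabb
  | abaaa => aaa => ε
  | aaab => b

aaa->; baa->a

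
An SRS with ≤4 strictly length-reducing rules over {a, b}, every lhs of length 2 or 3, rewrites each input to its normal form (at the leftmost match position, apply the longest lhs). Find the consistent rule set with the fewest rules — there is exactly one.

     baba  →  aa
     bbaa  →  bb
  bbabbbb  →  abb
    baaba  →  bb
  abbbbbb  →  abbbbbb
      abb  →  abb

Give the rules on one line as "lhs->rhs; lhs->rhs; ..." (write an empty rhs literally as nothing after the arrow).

ba->b; baa->b; bab->a

  | baba => aa
  | bbaa => bb
  | bbabbbb => babbb => abb
  | baaba => bba => bb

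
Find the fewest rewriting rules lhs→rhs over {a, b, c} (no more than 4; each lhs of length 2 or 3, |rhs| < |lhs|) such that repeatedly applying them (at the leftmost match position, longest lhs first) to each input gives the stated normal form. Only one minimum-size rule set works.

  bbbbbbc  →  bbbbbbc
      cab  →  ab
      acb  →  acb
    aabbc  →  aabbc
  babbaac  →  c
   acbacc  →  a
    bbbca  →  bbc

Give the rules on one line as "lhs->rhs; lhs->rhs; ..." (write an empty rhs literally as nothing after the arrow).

ba->c; ca->a; cc->

  | bbbbbbc
  | cab => ab
  | acb
  | aabbc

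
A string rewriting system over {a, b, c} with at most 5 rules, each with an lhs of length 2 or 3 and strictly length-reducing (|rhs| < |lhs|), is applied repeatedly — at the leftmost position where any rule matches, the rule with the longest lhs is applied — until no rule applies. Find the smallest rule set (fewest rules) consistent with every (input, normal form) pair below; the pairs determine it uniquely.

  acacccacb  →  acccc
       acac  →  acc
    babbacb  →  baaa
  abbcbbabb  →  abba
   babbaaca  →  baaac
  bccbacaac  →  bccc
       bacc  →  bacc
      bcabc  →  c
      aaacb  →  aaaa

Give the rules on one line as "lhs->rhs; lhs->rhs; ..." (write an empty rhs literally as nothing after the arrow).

bab->ba; bcb->; ca->c; cb->a

  | acacccacb => accccacb => acccccb => acccca => acccc
  | acac => acc
  | babbacb => babacb => baacb => baaa
  | abbcbbabb => abbabb => abbab => abba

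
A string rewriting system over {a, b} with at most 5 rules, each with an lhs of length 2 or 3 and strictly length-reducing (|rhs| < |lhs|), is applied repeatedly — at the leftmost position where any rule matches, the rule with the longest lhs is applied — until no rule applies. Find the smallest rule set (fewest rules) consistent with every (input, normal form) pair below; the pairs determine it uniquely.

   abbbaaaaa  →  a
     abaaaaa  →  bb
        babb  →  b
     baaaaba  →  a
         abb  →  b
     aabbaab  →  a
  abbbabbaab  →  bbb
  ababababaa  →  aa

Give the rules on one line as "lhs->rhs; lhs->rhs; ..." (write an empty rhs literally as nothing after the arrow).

  | abbbaaaaa => bbaaaaa => bbbaaa => bbbba => bbba => bba => ba => a
  | abaaaaa => aaaaa => baa => bb
  | babb => abb => b
  | baaaaba => bbaaba => bbbba => bbba => bba => ba => a

aaa->b; ab->; ba->a; baa->bb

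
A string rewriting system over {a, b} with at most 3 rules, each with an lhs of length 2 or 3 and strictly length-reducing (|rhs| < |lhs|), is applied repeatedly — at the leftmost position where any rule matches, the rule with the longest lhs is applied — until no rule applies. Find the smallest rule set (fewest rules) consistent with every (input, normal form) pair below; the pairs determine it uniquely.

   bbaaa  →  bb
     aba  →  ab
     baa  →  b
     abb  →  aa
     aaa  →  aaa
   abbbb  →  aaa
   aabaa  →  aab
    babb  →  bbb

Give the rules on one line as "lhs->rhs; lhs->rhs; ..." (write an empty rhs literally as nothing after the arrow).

abb->aa; ba->b

  | bbaaa => bbaa => bba => bb
  | aba => ab
  | baa => ba => b
  | abb => aa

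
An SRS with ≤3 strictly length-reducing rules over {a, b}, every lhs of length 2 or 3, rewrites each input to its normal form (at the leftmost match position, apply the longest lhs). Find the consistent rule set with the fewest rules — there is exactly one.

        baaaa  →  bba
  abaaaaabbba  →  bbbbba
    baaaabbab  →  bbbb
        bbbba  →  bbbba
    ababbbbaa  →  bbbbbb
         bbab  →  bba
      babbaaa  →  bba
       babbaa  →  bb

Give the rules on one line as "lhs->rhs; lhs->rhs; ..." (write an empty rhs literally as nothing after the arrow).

aa->b; aaa->b; ab->a

  | baaaa => bba
  | abaaaaabbba => aaaaaabbba => baaabbba => bbbbba
  | baaaabbab => bbabbab => bbabab => bbaab => bbbb
  | bbbba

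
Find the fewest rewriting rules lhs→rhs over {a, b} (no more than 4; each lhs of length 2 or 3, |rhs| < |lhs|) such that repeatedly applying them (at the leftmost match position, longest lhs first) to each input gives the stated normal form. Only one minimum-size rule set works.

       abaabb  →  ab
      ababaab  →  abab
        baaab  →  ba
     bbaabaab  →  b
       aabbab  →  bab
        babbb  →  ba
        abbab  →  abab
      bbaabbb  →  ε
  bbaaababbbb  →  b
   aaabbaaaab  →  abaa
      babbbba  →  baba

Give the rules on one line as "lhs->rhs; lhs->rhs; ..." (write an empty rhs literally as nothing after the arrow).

  | abaabb => abb => ab
  | ababaab => abab
  | baaab => ba
  | bbaabaab => baabaab => baab => b

aab->; bb->b; bbb->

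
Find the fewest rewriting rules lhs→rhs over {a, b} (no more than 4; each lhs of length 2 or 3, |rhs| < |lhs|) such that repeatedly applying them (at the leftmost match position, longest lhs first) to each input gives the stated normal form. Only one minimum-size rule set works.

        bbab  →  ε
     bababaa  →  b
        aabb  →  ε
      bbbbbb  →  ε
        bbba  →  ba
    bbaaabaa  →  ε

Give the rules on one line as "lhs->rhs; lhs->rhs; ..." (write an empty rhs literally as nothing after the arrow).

  | bbab => ab => ε
  | bababaa => babaa => baa => b
  | aabb => bb => ε
  | bbbbbb => bbbb => bb => ε

aa->; ab->; bb->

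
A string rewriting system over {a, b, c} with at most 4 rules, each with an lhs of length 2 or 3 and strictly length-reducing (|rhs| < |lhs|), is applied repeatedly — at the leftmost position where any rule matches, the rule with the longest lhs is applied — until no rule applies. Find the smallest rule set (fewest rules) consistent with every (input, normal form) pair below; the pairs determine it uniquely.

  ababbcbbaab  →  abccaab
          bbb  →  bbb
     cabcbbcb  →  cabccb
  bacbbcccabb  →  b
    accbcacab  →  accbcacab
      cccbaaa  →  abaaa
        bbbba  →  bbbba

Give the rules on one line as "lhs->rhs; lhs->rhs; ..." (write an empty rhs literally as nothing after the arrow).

  | ababbcbbaab => abccbbaab => abccaab
  | bbb
  | cabcbbcb => cabccb
  | bacbbcccabb => bbcccabb => bbaabb => bbac => b

abb->c; bac->; cbb->c; ccc->a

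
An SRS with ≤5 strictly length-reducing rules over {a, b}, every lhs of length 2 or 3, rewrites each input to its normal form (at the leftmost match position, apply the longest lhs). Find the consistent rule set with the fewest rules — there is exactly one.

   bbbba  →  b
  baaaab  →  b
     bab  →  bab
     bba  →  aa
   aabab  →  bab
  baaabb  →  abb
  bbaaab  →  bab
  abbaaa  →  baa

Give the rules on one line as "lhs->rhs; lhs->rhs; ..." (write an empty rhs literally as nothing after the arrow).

  | bbbba => abba => aaa => b
  | baaaab => bbab => aab => b
  | bab
  | bba => aa

aaa->b; aab->b; bba->aa; bbb->ab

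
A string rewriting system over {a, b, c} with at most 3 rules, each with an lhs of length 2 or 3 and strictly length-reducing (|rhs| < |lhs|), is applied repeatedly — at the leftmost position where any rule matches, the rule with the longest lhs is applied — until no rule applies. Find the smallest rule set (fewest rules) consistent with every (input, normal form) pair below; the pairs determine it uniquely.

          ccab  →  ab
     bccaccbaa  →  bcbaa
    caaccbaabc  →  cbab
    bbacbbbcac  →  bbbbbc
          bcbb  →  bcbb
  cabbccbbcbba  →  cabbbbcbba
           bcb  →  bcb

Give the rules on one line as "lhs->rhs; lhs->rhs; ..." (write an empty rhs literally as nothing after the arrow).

  | ccab => ab
  | bccaccbaa => baccbaa => bcbaa
  | caaccbaabc => cacbaabc => cbaabc => cbab
  | bbacbbbcac => bbbbbcac => bbbbbc

abc->b; ac->; cc->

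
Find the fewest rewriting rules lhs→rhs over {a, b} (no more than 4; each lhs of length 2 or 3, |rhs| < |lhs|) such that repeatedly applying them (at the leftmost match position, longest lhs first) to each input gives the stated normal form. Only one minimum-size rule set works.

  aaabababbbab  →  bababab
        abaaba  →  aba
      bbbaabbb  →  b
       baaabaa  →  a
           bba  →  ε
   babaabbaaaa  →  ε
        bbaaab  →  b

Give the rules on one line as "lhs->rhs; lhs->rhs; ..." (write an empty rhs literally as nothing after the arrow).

  | aaabababbbab => babababbbab => bababaabab => bababab
  | abaaba => aba
  | bbbaabbb => abaabbb => abbb => aab => b
  | baaabaa => abaa => a

aa->; aaa->ba; baa->; bb->a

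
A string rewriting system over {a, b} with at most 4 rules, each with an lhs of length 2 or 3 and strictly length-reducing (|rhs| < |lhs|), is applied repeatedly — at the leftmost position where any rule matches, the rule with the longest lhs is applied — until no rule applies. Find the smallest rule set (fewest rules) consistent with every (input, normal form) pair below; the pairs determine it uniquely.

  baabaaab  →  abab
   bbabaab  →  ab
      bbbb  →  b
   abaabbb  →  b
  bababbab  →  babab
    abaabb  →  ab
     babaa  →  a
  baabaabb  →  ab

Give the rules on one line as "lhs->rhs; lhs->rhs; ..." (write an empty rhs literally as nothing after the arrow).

  | baabaaab => bbbaaab => abaaab => abab
  | bbabaab => aabaab => bbaab => aaab => ab
  | bbbb => abb => aa => b
  | abaabbb => abbbbb => aabbb => bbbb => abb => aa => b

aa->b; aaa->a; bb->a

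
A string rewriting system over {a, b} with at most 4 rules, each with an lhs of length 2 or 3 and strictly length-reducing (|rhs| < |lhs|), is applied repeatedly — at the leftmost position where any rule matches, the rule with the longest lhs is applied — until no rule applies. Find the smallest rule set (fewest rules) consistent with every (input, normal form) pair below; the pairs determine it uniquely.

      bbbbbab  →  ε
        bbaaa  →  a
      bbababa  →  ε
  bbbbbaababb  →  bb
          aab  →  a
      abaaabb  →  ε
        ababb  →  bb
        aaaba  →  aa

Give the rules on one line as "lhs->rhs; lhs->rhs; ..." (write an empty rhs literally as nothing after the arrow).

  | bbbbbab => bbbbab => bbbab => bbab => bab => ab => ε
  | bbaaa => baa => a
  | bbababa => bababa => ababa => ba => ε
  | bbbbbaababb => bbbbababb => bbbababb => bbababb => bababb => ababb => bb

ab->; aba->; ba->; bab->ab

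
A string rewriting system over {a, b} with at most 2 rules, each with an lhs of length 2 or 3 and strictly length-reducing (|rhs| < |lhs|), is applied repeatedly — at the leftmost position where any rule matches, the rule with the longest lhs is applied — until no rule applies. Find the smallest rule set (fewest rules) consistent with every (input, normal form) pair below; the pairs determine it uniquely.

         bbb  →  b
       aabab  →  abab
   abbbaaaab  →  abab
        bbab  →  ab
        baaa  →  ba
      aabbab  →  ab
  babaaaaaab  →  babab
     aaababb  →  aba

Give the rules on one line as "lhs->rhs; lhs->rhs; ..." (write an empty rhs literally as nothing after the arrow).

aa->a; bb->

  | bbb => b
  | aabab => abab
  | abbbaaaab => abaaaab => abaaab => abaab => abab
  | bbab => ab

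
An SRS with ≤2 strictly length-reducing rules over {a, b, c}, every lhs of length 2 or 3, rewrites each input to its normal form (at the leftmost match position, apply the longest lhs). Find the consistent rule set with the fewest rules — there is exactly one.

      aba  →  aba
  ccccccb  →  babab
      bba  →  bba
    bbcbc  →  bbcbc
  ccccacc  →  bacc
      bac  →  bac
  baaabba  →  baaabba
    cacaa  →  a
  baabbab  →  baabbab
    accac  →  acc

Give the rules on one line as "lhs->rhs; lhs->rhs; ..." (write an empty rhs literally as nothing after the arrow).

ca->; ccc->ba

  | aba
  | ccccccb => bacccb => babab
  | bba
  | bbcbc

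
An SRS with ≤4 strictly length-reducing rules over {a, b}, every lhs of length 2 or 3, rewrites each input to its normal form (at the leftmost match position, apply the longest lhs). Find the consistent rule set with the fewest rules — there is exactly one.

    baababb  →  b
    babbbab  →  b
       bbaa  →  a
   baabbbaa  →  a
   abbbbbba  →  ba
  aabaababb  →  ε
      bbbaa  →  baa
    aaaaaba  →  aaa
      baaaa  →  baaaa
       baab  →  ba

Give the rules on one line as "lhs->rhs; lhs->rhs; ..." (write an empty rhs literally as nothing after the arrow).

ab->; aba->b; bb->; bba->

  | baababb => babbb => bbb => b
  | babbbab => bbbab => bab => b
  | bbaa => a
  | baabbbaa => babbaa => bbaa => a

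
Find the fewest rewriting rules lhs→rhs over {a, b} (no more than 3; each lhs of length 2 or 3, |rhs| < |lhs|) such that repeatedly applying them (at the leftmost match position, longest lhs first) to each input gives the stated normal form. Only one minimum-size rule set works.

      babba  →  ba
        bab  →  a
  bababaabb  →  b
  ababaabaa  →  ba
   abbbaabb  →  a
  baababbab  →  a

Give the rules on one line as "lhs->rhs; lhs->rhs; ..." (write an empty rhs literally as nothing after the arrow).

aa->b; ab->b; bb->a

  | babba => bbba => aba => ba
  | bab => bb => a
  | bababaabb => bbabaabb => aabaabb => bbaabb => aaabb => babb => bbb => ab => b
  | ababaabaa => babaabaa => bbaabaa => aaabaa => babaa => bbaa => aaa => ba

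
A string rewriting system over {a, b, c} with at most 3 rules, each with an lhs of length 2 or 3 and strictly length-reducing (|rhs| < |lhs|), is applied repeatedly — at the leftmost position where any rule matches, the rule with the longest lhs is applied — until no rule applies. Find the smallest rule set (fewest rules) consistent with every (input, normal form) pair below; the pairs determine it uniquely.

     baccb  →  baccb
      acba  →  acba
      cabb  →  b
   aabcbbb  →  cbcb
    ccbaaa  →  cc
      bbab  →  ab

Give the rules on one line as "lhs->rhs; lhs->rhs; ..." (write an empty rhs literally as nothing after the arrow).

  | baccb
  | acba
  | cabb => bbb => b
  | aabcbbb => cbcbbb => cbcb

aa->c; bb->; ca->b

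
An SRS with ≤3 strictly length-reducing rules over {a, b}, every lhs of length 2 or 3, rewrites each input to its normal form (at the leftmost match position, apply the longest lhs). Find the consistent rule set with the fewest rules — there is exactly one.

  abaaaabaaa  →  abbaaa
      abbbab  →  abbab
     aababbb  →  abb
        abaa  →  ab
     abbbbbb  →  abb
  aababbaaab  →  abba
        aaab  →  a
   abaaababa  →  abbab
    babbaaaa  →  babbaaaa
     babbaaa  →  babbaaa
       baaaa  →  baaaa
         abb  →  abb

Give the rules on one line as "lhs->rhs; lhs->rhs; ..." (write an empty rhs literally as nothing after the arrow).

aab->; aba->ab; bbb->bb

  | abaaaabaaa => abaaabaaa => abaabaaa => ababaaa => abbaaa
  | abbbab => abbab
  | aababbb => abbb => abb
  | abaa => aba => ab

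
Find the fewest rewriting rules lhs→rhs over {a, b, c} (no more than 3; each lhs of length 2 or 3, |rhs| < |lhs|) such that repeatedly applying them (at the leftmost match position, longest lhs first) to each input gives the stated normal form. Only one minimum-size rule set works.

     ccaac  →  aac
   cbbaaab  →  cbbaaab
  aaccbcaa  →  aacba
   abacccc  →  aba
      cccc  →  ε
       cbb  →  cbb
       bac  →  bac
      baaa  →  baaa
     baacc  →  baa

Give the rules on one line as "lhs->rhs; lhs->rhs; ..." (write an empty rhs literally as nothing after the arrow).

  | ccaac => aac
  | cbbaaab
  | aaccbcaa => aabcaa => aacba
  | abacccc => abacc => aba

bca->cb; cc->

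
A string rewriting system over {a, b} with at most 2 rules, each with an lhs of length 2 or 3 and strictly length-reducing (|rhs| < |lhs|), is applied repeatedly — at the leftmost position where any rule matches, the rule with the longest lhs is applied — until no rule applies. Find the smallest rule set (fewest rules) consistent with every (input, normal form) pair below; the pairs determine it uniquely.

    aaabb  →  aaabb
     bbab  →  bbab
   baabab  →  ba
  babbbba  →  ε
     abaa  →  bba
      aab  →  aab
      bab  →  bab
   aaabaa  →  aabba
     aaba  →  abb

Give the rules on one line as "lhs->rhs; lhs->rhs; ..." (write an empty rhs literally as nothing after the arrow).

aba->bb; bbb->

  | aaabb
  | bbab
  | baabab => babbb => ba
  | babbbba => baba => bbb => ε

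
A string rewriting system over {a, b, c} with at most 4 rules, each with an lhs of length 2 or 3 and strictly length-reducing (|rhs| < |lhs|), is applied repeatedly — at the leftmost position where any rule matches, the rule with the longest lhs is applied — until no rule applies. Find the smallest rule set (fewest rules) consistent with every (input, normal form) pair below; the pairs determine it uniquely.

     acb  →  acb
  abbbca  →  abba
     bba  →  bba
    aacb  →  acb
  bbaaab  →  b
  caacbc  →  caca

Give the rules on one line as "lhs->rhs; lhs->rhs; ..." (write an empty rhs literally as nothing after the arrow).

  | acb
  | abbbca => abbaa => abba
  | bba
  | aacb => acb

aa->a; bab->; bc->a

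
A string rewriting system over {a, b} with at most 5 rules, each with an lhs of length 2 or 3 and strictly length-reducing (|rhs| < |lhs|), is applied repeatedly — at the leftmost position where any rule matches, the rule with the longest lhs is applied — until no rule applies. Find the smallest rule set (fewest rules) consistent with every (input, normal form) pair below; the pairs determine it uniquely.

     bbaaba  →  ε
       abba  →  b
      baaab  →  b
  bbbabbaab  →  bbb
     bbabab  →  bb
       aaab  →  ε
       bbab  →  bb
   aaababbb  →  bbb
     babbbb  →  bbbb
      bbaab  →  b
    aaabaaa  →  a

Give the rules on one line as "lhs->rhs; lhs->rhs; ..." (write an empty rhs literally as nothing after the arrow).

aa->; ab->; abb->bb; ba->

  | bbaaba => baba => ba => ε
  | abba => bba => b
  | baaab => aab => b
  | bbbabbaab => bbbbaab => bbbab => bbb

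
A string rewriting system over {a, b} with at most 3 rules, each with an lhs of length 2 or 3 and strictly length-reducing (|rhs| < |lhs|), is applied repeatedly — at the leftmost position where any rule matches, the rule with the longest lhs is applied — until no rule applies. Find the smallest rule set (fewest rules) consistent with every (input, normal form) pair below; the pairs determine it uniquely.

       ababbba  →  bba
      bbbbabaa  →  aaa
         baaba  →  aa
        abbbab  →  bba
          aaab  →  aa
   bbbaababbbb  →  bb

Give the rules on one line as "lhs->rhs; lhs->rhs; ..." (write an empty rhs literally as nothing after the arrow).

  | ababbba => abbba => bba
  | bbbbabaa => bbbbaaa => bbbaaa => bbaaa => baaa => aaa
  | baaba => aaba => aa
  | abbbab => bbab => bba

ab->; baa->aa; bab->ba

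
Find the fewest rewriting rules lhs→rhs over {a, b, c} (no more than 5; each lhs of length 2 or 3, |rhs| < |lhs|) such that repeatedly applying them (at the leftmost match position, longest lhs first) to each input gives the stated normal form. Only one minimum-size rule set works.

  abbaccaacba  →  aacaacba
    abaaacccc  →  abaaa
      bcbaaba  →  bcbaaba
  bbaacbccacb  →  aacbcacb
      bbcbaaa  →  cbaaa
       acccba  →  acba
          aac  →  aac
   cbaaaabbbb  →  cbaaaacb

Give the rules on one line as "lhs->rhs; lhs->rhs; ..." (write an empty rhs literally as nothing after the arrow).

bb->; bbb->c; cc->; cca->ca

  | abbaccaacba => aaccaacba => aacaacba
  | abaaacccc => abaaacc => abaaa
  | bcbaaba
  | bbaacbccacb => aacbccacb => aacbcacb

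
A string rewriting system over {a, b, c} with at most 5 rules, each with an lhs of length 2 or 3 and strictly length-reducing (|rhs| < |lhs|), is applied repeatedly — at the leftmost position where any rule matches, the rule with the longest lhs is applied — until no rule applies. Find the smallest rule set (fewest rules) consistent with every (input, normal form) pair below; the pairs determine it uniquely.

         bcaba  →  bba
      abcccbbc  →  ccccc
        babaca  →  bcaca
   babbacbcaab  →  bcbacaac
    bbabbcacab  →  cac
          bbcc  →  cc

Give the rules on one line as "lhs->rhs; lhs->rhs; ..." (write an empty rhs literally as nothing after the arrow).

ab->c; bbc->c; cab->b; cbc->ca

  | bcaba => bba
  | abcccbbc => ccccbbc => ccccc
  | babaca => bcaca
  | babbacbcaab => bcbacbcaab => bcbacaaab => bcbacaac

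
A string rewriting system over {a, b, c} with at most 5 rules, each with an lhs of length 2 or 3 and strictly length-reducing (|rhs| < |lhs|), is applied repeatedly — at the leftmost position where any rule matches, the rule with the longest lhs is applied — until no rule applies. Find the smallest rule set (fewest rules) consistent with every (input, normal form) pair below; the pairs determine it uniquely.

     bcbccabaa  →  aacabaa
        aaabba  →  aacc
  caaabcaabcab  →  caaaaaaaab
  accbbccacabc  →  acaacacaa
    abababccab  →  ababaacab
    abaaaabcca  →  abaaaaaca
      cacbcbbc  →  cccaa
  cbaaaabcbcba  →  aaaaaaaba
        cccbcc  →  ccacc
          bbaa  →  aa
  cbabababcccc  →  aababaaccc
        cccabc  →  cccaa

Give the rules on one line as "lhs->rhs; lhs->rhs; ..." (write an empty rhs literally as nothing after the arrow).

  | bcbccabaa => abccabaa => aacabaa
  | aaabba => aaacb => aacc
  | caaabcaabcab => caaaaaabcab => caaaaaaaab
  | accbbccacabc => acabccacabc => acaacacabc => acaacacaa

acb->cc; bba->cb; bc->a; cb->a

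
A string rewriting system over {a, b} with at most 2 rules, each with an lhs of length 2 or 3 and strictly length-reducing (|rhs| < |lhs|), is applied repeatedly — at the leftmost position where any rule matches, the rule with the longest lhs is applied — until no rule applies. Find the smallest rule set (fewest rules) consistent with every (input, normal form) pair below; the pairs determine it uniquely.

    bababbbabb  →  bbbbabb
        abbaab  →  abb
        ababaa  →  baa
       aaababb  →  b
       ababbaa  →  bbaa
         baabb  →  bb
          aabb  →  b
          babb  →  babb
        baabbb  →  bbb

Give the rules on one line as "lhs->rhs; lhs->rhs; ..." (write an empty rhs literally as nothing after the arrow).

aab->; aba->

  | bababbbabb => bbbbabb
  | abbaab => abb
  | ababaa => baa
  | aaababb => aabb => b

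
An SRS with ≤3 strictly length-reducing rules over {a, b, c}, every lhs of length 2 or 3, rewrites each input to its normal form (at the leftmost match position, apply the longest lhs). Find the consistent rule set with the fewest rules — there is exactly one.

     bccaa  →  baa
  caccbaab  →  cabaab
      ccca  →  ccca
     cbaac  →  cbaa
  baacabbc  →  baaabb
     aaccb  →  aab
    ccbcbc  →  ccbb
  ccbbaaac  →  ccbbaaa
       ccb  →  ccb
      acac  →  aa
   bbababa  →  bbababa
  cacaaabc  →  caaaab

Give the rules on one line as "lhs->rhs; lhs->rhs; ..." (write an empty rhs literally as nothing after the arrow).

  | bccaa => bcaa => baa
  | caccbaab => cacbaab => cabaab
  | ccca
  | cbaac => cbaa

ac->a; bc->b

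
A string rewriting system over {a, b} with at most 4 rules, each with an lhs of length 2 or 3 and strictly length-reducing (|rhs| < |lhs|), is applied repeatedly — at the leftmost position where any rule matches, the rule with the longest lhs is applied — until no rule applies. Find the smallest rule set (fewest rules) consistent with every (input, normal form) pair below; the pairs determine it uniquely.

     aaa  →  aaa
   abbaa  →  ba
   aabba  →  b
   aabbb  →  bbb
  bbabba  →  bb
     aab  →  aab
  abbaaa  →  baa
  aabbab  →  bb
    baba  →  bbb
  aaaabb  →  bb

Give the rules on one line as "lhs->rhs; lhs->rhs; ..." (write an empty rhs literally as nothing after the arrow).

  | aaa
  | abbaa => bbaa => ba
  | aabba => abba => bba => b
  | aabbb => abbb => bbb

aba->bb; abb->bb; bba->b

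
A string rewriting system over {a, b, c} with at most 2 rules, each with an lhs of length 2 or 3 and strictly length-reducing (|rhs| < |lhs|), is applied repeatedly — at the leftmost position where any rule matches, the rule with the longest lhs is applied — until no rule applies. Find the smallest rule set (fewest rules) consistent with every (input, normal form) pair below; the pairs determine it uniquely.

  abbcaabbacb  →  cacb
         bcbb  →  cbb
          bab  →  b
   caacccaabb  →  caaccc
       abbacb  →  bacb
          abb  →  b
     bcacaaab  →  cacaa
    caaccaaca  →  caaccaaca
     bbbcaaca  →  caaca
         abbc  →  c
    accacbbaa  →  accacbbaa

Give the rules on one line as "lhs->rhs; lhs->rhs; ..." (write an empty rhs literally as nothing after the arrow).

ab->; bc->c

  | abbcaabbacb => bcaabbacb => caabbacb => cabacb => cacb
  | bcbb => cbb
  | bab => b
  | caacccaabb => caacccab => caaccc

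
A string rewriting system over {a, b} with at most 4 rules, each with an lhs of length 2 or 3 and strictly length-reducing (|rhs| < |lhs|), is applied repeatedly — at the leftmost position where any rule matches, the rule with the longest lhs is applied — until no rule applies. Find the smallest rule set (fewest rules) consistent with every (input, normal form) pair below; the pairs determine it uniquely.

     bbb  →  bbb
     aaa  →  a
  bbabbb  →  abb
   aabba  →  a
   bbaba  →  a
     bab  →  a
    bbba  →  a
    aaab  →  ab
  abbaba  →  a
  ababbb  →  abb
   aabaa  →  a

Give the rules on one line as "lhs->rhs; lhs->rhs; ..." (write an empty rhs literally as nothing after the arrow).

aa->a; ba->a; bab->aa

  | bbb
  | aaa => aa => a
  | bbabbb => baabb => aabb => abb
  | aabba => abba => aba => aa => a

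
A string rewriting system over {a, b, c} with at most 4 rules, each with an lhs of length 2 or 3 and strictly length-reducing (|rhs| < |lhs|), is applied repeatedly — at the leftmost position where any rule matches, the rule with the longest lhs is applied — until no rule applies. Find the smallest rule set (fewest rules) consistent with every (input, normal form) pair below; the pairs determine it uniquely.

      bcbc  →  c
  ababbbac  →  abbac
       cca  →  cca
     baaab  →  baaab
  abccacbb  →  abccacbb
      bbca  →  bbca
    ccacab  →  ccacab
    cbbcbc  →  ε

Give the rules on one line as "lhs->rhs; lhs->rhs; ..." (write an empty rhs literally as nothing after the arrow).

bab->; bcb->; cbc->

  | bcbc => c
  | ababbbac => abbac
  | cca
  | baaab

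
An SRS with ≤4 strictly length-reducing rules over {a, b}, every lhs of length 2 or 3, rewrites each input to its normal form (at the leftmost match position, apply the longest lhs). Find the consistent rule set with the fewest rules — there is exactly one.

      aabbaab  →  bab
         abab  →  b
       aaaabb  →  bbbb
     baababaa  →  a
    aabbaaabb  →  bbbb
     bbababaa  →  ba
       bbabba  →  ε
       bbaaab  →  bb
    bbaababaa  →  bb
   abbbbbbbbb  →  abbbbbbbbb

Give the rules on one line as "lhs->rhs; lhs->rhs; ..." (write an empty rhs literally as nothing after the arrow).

aa->b; aba->; bba->

  | aabbaab => bbbaab => bab
  | abab => b
  | aaaabb => baabb => bbbb
  | baababaa => bbbabaa => bbaa => a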